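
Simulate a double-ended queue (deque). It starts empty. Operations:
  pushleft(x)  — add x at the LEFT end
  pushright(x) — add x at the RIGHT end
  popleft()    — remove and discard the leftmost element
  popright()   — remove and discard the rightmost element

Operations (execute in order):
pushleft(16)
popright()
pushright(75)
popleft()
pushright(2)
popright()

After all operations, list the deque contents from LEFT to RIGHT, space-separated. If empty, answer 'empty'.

Answer: empty

Derivation:
pushleft(16): [16]
popright(): []
pushright(75): [75]
popleft(): []
pushright(2): [2]
popright(): []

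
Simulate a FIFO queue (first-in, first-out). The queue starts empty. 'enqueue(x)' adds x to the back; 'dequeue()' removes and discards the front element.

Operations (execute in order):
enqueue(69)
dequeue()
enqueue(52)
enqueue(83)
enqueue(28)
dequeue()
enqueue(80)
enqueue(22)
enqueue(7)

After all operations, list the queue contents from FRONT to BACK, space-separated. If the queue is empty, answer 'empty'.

Answer: 83 28 80 22 7

Derivation:
enqueue(69): [69]
dequeue(): []
enqueue(52): [52]
enqueue(83): [52, 83]
enqueue(28): [52, 83, 28]
dequeue(): [83, 28]
enqueue(80): [83, 28, 80]
enqueue(22): [83, 28, 80, 22]
enqueue(7): [83, 28, 80, 22, 7]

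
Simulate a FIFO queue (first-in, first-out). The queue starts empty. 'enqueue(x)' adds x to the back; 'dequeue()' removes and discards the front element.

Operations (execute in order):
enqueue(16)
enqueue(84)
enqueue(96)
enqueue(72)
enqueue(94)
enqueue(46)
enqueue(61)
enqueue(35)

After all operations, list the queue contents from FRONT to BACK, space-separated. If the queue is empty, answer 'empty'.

enqueue(16): [16]
enqueue(84): [16, 84]
enqueue(96): [16, 84, 96]
enqueue(72): [16, 84, 96, 72]
enqueue(94): [16, 84, 96, 72, 94]
enqueue(46): [16, 84, 96, 72, 94, 46]
enqueue(61): [16, 84, 96, 72, 94, 46, 61]
enqueue(35): [16, 84, 96, 72, 94, 46, 61, 35]

Answer: 16 84 96 72 94 46 61 35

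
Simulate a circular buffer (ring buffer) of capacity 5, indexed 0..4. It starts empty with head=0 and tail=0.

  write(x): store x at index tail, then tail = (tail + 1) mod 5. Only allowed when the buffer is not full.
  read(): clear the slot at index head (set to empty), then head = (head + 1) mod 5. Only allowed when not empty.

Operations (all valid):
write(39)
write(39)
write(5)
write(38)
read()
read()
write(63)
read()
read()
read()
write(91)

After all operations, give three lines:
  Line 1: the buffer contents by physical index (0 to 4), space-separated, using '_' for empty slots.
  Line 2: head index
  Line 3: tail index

Answer: 91 _ _ _ _
0
1

Derivation:
write(39): buf=[39 _ _ _ _], head=0, tail=1, size=1
write(39): buf=[39 39 _ _ _], head=0, tail=2, size=2
write(5): buf=[39 39 5 _ _], head=0, tail=3, size=3
write(38): buf=[39 39 5 38 _], head=0, tail=4, size=4
read(): buf=[_ 39 5 38 _], head=1, tail=4, size=3
read(): buf=[_ _ 5 38 _], head=2, tail=4, size=2
write(63): buf=[_ _ 5 38 63], head=2, tail=0, size=3
read(): buf=[_ _ _ 38 63], head=3, tail=0, size=2
read(): buf=[_ _ _ _ 63], head=4, tail=0, size=1
read(): buf=[_ _ _ _ _], head=0, tail=0, size=0
write(91): buf=[91 _ _ _ _], head=0, tail=1, size=1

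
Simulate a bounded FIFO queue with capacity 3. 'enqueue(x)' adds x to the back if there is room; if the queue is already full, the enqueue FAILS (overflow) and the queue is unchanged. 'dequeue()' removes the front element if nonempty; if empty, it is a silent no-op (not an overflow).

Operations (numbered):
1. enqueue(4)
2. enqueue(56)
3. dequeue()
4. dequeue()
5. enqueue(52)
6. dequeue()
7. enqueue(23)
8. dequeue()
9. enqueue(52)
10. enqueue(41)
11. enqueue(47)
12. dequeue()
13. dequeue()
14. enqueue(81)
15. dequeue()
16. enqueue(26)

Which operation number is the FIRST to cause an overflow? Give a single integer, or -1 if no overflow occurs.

Answer: -1

Derivation:
1. enqueue(4): size=1
2. enqueue(56): size=2
3. dequeue(): size=1
4. dequeue(): size=0
5. enqueue(52): size=1
6. dequeue(): size=0
7. enqueue(23): size=1
8. dequeue(): size=0
9. enqueue(52): size=1
10. enqueue(41): size=2
11. enqueue(47): size=3
12. dequeue(): size=2
13. dequeue(): size=1
14. enqueue(81): size=2
15. dequeue(): size=1
16. enqueue(26): size=2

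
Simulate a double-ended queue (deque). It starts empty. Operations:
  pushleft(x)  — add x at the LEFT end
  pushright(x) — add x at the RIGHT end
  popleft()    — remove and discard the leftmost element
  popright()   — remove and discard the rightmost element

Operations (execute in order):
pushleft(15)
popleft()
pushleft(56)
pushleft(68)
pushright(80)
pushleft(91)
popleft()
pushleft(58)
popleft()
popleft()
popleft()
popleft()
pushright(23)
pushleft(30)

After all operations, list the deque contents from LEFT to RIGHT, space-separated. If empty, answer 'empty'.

pushleft(15): [15]
popleft(): []
pushleft(56): [56]
pushleft(68): [68, 56]
pushright(80): [68, 56, 80]
pushleft(91): [91, 68, 56, 80]
popleft(): [68, 56, 80]
pushleft(58): [58, 68, 56, 80]
popleft(): [68, 56, 80]
popleft(): [56, 80]
popleft(): [80]
popleft(): []
pushright(23): [23]
pushleft(30): [30, 23]

Answer: 30 23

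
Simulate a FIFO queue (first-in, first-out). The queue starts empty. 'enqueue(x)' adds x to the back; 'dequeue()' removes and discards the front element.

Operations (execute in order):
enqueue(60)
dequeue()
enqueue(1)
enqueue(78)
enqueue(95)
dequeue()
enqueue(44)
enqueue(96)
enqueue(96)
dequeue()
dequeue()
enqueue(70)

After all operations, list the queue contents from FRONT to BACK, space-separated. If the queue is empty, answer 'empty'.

Answer: 44 96 96 70

Derivation:
enqueue(60): [60]
dequeue(): []
enqueue(1): [1]
enqueue(78): [1, 78]
enqueue(95): [1, 78, 95]
dequeue(): [78, 95]
enqueue(44): [78, 95, 44]
enqueue(96): [78, 95, 44, 96]
enqueue(96): [78, 95, 44, 96, 96]
dequeue(): [95, 44, 96, 96]
dequeue(): [44, 96, 96]
enqueue(70): [44, 96, 96, 70]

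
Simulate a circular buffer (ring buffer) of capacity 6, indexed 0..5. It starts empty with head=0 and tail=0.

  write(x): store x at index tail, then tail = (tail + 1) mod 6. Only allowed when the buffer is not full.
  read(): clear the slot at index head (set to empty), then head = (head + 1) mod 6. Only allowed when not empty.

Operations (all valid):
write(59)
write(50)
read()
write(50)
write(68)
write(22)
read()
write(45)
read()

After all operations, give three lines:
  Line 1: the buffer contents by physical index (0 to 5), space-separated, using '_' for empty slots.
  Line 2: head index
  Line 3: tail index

write(59): buf=[59 _ _ _ _ _], head=0, tail=1, size=1
write(50): buf=[59 50 _ _ _ _], head=0, tail=2, size=2
read(): buf=[_ 50 _ _ _ _], head=1, tail=2, size=1
write(50): buf=[_ 50 50 _ _ _], head=1, tail=3, size=2
write(68): buf=[_ 50 50 68 _ _], head=1, tail=4, size=3
write(22): buf=[_ 50 50 68 22 _], head=1, tail=5, size=4
read(): buf=[_ _ 50 68 22 _], head=2, tail=5, size=3
write(45): buf=[_ _ 50 68 22 45], head=2, tail=0, size=4
read(): buf=[_ _ _ 68 22 45], head=3, tail=0, size=3

Answer: _ _ _ 68 22 45
3
0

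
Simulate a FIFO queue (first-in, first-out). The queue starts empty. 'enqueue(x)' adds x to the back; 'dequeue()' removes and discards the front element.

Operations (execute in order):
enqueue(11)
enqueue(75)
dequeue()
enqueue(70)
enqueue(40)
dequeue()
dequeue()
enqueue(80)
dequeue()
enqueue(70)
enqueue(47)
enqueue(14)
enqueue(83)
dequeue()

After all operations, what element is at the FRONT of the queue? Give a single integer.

Answer: 70

Derivation:
enqueue(11): queue = [11]
enqueue(75): queue = [11, 75]
dequeue(): queue = [75]
enqueue(70): queue = [75, 70]
enqueue(40): queue = [75, 70, 40]
dequeue(): queue = [70, 40]
dequeue(): queue = [40]
enqueue(80): queue = [40, 80]
dequeue(): queue = [80]
enqueue(70): queue = [80, 70]
enqueue(47): queue = [80, 70, 47]
enqueue(14): queue = [80, 70, 47, 14]
enqueue(83): queue = [80, 70, 47, 14, 83]
dequeue(): queue = [70, 47, 14, 83]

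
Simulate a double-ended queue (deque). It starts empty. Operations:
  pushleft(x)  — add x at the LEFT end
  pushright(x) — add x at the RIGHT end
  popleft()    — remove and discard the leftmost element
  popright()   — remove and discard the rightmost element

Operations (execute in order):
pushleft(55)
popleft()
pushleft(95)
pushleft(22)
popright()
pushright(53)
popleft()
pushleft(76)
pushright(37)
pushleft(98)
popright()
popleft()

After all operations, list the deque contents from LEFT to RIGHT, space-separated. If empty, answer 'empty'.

pushleft(55): [55]
popleft(): []
pushleft(95): [95]
pushleft(22): [22, 95]
popright(): [22]
pushright(53): [22, 53]
popleft(): [53]
pushleft(76): [76, 53]
pushright(37): [76, 53, 37]
pushleft(98): [98, 76, 53, 37]
popright(): [98, 76, 53]
popleft(): [76, 53]

Answer: 76 53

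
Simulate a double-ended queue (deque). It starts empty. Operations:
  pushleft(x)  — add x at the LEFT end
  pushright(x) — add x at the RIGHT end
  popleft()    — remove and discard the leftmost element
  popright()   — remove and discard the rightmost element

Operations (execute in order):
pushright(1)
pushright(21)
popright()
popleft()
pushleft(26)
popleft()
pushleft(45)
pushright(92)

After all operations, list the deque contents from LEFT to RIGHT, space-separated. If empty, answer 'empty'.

pushright(1): [1]
pushright(21): [1, 21]
popright(): [1]
popleft(): []
pushleft(26): [26]
popleft(): []
pushleft(45): [45]
pushright(92): [45, 92]

Answer: 45 92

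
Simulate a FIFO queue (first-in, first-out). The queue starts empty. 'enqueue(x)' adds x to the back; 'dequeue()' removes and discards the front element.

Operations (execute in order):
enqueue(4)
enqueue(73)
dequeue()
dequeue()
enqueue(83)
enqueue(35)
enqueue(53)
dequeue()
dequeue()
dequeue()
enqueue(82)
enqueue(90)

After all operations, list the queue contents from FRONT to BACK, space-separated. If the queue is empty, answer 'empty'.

enqueue(4): [4]
enqueue(73): [4, 73]
dequeue(): [73]
dequeue(): []
enqueue(83): [83]
enqueue(35): [83, 35]
enqueue(53): [83, 35, 53]
dequeue(): [35, 53]
dequeue(): [53]
dequeue(): []
enqueue(82): [82]
enqueue(90): [82, 90]

Answer: 82 90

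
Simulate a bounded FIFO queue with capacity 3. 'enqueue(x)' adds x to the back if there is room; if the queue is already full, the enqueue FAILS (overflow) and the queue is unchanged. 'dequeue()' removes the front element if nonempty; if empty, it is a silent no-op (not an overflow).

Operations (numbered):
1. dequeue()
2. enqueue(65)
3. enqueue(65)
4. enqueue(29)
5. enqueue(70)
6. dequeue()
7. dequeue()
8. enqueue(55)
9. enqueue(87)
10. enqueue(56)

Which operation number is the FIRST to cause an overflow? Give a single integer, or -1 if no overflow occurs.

Answer: 5

Derivation:
1. dequeue(): empty, no-op, size=0
2. enqueue(65): size=1
3. enqueue(65): size=2
4. enqueue(29): size=3
5. enqueue(70): size=3=cap → OVERFLOW (fail)
6. dequeue(): size=2
7. dequeue(): size=1
8. enqueue(55): size=2
9. enqueue(87): size=3
10. enqueue(56): size=3=cap → OVERFLOW (fail)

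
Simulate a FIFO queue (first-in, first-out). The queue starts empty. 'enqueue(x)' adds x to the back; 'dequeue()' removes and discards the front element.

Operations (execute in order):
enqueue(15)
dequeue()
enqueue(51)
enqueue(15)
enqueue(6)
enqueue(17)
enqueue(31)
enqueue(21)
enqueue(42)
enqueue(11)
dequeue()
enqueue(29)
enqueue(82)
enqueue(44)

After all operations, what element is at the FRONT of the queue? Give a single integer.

enqueue(15): queue = [15]
dequeue(): queue = []
enqueue(51): queue = [51]
enqueue(15): queue = [51, 15]
enqueue(6): queue = [51, 15, 6]
enqueue(17): queue = [51, 15, 6, 17]
enqueue(31): queue = [51, 15, 6, 17, 31]
enqueue(21): queue = [51, 15, 6, 17, 31, 21]
enqueue(42): queue = [51, 15, 6, 17, 31, 21, 42]
enqueue(11): queue = [51, 15, 6, 17, 31, 21, 42, 11]
dequeue(): queue = [15, 6, 17, 31, 21, 42, 11]
enqueue(29): queue = [15, 6, 17, 31, 21, 42, 11, 29]
enqueue(82): queue = [15, 6, 17, 31, 21, 42, 11, 29, 82]
enqueue(44): queue = [15, 6, 17, 31, 21, 42, 11, 29, 82, 44]

Answer: 15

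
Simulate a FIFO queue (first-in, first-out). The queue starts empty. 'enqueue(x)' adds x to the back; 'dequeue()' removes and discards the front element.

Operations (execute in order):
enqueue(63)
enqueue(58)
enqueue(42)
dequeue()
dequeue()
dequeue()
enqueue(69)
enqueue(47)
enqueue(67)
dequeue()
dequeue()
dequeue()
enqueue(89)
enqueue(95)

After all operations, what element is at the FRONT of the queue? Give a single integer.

Answer: 89

Derivation:
enqueue(63): queue = [63]
enqueue(58): queue = [63, 58]
enqueue(42): queue = [63, 58, 42]
dequeue(): queue = [58, 42]
dequeue(): queue = [42]
dequeue(): queue = []
enqueue(69): queue = [69]
enqueue(47): queue = [69, 47]
enqueue(67): queue = [69, 47, 67]
dequeue(): queue = [47, 67]
dequeue(): queue = [67]
dequeue(): queue = []
enqueue(89): queue = [89]
enqueue(95): queue = [89, 95]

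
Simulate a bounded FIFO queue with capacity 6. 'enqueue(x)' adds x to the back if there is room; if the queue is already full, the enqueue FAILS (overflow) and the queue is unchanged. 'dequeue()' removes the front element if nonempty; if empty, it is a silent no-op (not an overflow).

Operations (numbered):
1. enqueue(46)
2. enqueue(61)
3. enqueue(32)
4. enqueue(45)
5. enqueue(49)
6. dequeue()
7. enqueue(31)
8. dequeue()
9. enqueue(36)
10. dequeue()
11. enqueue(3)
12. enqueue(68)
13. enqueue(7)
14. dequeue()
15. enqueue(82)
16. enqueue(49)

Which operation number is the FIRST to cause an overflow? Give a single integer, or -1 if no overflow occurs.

Answer: 13

Derivation:
1. enqueue(46): size=1
2. enqueue(61): size=2
3. enqueue(32): size=3
4. enqueue(45): size=4
5. enqueue(49): size=5
6. dequeue(): size=4
7. enqueue(31): size=5
8. dequeue(): size=4
9. enqueue(36): size=5
10. dequeue(): size=4
11. enqueue(3): size=5
12. enqueue(68): size=6
13. enqueue(7): size=6=cap → OVERFLOW (fail)
14. dequeue(): size=5
15. enqueue(82): size=6
16. enqueue(49): size=6=cap → OVERFLOW (fail)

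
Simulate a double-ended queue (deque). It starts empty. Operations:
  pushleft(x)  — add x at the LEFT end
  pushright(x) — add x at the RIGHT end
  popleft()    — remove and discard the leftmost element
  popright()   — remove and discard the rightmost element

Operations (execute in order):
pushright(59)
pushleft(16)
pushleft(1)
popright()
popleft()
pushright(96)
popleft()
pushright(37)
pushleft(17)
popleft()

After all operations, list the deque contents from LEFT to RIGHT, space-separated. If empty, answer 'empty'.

Answer: 96 37

Derivation:
pushright(59): [59]
pushleft(16): [16, 59]
pushleft(1): [1, 16, 59]
popright(): [1, 16]
popleft(): [16]
pushright(96): [16, 96]
popleft(): [96]
pushright(37): [96, 37]
pushleft(17): [17, 96, 37]
popleft(): [96, 37]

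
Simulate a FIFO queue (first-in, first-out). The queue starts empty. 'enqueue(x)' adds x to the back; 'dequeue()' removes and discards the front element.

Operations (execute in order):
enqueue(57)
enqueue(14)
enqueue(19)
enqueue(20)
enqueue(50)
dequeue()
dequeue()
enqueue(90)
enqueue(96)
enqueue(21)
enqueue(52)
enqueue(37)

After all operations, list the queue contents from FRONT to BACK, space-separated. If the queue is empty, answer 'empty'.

enqueue(57): [57]
enqueue(14): [57, 14]
enqueue(19): [57, 14, 19]
enqueue(20): [57, 14, 19, 20]
enqueue(50): [57, 14, 19, 20, 50]
dequeue(): [14, 19, 20, 50]
dequeue(): [19, 20, 50]
enqueue(90): [19, 20, 50, 90]
enqueue(96): [19, 20, 50, 90, 96]
enqueue(21): [19, 20, 50, 90, 96, 21]
enqueue(52): [19, 20, 50, 90, 96, 21, 52]
enqueue(37): [19, 20, 50, 90, 96, 21, 52, 37]

Answer: 19 20 50 90 96 21 52 37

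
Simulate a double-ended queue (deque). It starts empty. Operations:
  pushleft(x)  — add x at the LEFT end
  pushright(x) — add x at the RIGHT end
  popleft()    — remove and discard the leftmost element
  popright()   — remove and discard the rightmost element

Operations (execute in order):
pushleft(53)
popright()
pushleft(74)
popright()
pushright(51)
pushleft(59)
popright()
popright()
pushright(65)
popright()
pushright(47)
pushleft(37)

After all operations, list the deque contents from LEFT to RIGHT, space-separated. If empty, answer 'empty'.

pushleft(53): [53]
popright(): []
pushleft(74): [74]
popright(): []
pushright(51): [51]
pushleft(59): [59, 51]
popright(): [59]
popright(): []
pushright(65): [65]
popright(): []
pushright(47): [47]
pushleft(37): [37, 47]

Answer: 37 47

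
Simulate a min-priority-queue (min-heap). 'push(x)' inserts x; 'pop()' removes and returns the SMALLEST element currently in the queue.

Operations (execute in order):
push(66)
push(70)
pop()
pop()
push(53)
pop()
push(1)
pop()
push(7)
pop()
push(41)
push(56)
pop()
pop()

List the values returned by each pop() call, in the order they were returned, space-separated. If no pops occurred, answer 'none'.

Answer: 66 70 53 1 7 41 56

Derivation:
push(66): heap contents = [66]
push(70): heap contents = [66, 70]
pop() → 66: heap contents = [70]
pop() → 70: heap contents = []
push(53): heap contents = [53]
pop() → 53: heap contents = []
push(1): heap contents = [1]
pop() → 1: heap contents = []
push(7): heap contents = [7]
pop() → 7: heap contents = []
push(41): heap contents = [41]
push(56): heap contents = [41, 56]
pop() → 41: heap contents = [56]
pop() → 56: heap contents = []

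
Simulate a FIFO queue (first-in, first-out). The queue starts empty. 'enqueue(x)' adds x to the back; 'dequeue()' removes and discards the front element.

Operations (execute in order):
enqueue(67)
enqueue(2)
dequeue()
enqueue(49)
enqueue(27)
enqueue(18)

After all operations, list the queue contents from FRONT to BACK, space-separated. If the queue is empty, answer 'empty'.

enqueue(67): [67]
enqueue(2): [67, 2]
dequeue(): [2]
enqueue(49): [2, 49]
enqueue(27): [2, 49, 27]
enqueue(18): [2, 49, 27, 18]

Answer: 2 49 27 18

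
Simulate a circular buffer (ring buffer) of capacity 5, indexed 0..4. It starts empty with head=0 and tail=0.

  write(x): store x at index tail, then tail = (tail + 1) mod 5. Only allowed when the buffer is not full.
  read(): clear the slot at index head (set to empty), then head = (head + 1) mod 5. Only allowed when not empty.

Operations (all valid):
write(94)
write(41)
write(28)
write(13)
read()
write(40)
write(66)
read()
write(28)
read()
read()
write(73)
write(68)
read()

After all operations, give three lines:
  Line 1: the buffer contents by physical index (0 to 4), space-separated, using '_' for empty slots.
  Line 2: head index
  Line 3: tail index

Answer: 66 28 73 68 _
0
4

Derivation:
write(94): buf=[94 _ _ _ _], head=0, tail=1, size=1
write(41): buf=[94 41 _ _ _], head=0, tail=2, size=2
write(28): buf=[94 41 28 _ _], head=0, tail=3, size=3
write(13): buf=[94 41 28 13 _], head=0, tail=4, size=4
read(): buf=[_ 41 28 13 _], head=1, tail=4, size=3
write(40): buf=[_ 41 28 13 40], head=1, tail=0, size=4
write(66): buf=[66 41 28 13 40], head=1, tail=1, size=5
read(): buf=[66 _ 28 13 40], head=2, tail=1, size=4
write(28): buf=[66 28 28 13 40], head=2, tail=2, size=5
read(): buf=[66 28 _ 13 40], head=3, tail=2, size=4
read(): buf=[66 28 _ _ 40], head=4, tail=2, size=3
write(73): buf=[66 28 73 _ 40], head=4, tail=3, size=4
write(68): buf=[66 28 73 68 40], head=4, tail=4, size=5
read(): buf=[66 28 73 68 _], head=0, tail=4, size=4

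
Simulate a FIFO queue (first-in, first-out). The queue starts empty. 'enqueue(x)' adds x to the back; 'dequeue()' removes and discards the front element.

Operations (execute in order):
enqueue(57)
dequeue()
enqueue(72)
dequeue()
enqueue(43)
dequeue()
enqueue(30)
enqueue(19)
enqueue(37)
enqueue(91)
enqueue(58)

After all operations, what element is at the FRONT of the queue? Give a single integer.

Answer: 30

Derivation:
enqueue(57): queue = [57]
dequeue(): queue = []
enqueue(72): queue = [72]
dequeue(): queue = []
enqueue(43): queue = [43]
dequeue(): queue = []
enqueue(30): queue = [30]
enqueue(19): queue = [30, 19]
enqueue(37): queue = [30, 19, 37]
enqueue(91): queue = [30, 19, 37, 91]
enqueue(58): queue = [30, 19, 37, 91, 58]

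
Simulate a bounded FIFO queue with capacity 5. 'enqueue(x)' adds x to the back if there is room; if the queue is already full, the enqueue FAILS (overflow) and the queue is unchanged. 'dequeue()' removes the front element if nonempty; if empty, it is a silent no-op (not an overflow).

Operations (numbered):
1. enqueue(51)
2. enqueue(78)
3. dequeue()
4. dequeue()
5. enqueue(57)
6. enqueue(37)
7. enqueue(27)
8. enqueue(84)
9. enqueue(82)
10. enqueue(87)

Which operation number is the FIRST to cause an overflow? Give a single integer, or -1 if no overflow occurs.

1. enqueue(51): size=1
2. enqueue(78): size=2
3. dequeue(): size=1
4. dequeue(): size=0
5. enqueue(57): size=1
6. enqueue(37): size=2
7. enqueue(27): size=3
8. enqueue(84): size=4
9. enqueue(82): size=5
10. enqueue(87): size=5=cap → OVERFLOW (fail)

Answer: 10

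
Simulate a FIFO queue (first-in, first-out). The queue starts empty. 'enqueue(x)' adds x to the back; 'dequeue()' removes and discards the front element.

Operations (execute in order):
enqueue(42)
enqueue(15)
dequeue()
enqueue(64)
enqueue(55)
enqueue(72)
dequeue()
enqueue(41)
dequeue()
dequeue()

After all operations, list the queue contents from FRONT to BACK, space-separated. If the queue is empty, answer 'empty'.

Answer: 72 41

Derivation:
enqueue(42): [42]
enqueue(15): [42, 15]
dequeue(): [15]
enqueue(64): [15, 64]
enqueue(55): [15, 64, 55]
enqueue(72): [15, 64, 55, 72]
dequeue(): [64, 55, 72]
enqueue(41): [64, 55, 72, 41]
dequeue(): [55, 72, 41]
dequeue(): [72, 41]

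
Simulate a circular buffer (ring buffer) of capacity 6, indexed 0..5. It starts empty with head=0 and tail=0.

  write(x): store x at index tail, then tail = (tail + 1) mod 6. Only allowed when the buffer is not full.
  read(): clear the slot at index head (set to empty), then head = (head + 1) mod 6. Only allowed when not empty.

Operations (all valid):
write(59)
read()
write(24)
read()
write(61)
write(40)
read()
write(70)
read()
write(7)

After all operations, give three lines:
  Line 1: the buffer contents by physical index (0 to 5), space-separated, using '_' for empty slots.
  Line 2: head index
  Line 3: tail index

write(59): buf=[59 _ _ _ _ _], head=0, tail=1, size=1
read(): buf=[_ _ _ _ _ _], head=1, tail=1, size=0
write(24): buf=[_ 24 _ _ _ _], head=1, tail=2, size=1
read(): buf=[_ _ _ _ _ _], head=2, tail=2, size=0
write(61): buf=[_ _ 61 _ _ _], head=2, tail=3, size=1
write(40): buf=[_ _ 61 40 _ _], head=2, tail=4, size=2
read(): buf=[_ _ _ 40 _ _], head=3, tail=4, size=1
write(70): buf=[_ _ _ 40 70 _], head=3, tail=5, size=2
read(): buf=[_ _ _ _ 70 _], head=4, tail=5, size=1
write(7): buf=[_ _ _ _ 70 7], head=4, tail=0, size=2

Answer: _ _ _ _ 70 7
4
0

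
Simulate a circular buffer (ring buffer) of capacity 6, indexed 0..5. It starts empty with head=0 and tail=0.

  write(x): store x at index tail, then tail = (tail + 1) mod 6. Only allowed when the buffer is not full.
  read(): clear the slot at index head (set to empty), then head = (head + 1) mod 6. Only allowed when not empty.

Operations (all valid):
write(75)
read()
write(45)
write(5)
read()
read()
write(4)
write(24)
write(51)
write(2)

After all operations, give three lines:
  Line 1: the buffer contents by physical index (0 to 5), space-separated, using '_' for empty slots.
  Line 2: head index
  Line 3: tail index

Answer: 2 _ _ 4 24 51
3
1

Derivation:
write(75): buf=[75 _ _ _ _ _], head=0, tail=1, size=1
read(): buf=[_ _ _ _ _ _], head=1, tail=1, size=0
write(45): buf=[_ 45 _ _ _ _], head=1, tail=2, size=1
write(5): buf=[_ 45 5 _ _ _], head=1, tail=3, size=2
read(): buf=[_ _ 5 _ _ _], head=2, tail=3, size=1
read(): buf=[_ _ _ _ _ _], head=3, tail=3, size=0
write(4): buf=[_ _ _ 4 _ _], head=3, tail=4, size=1
write(24): buf=[_ _ _ 4 24 _], head=3, tail=5, size=2
write(51): buf=[_ _ _ 4 24 51], head=3, tail=0, size=3
write(2): buf=[2 _ _ 4 24 51], head=3, tail=1, size=4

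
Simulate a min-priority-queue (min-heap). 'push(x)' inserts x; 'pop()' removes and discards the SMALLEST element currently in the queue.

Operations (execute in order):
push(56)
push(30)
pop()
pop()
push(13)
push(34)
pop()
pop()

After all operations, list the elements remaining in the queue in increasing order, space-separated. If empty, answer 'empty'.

Answer: empty

Derivation:
push(56): heap contents = [56]
push(30): heap contents = [30, 56]
pop() → 30: heap contents = [56]
pop() → 56: heap contents = []
push(13): heap contents = [13]
push(34): heap contents = [13, 34]
pop() → 13: heap contents = [34]
pop() → 34: heap contents = []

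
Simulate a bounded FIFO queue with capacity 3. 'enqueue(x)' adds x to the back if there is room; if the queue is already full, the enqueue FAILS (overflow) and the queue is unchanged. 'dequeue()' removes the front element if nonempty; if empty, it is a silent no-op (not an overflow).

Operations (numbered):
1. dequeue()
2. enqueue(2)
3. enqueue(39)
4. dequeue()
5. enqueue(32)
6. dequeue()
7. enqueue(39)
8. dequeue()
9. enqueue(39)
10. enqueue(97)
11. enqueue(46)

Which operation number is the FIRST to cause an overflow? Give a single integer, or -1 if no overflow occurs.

Answer: 11

Derivation:
1. dequeue(): empty, no-op, size=0
2. enqueue(2): size=1
3. enqueue(39): size=2
4. dequeue(): size=1
5. enqueue(32): size=2
6. dequeue(): size=1
7. enqueue(39): size=2
8. dequeue(): size=1
9. enqueue(39): size=2
10. enqueue(97): size=3
11. enqueue(46): size=3=cap → OVERFLOW (fail)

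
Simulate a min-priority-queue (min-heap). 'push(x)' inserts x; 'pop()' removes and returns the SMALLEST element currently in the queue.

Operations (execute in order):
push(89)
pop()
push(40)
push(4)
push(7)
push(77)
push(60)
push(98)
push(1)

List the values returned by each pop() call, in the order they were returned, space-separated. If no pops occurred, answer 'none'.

Answer: 89

Derivation:
push(89): heap contents = [89]
pop() → 89: heap contents = []
push(40): heap contents = [40]
push(4): heap contents = [4, 40]
push(7): heap contents = [4, 7, 40]
push(77): heap contents = [4, 7, 40, 77]
push(60): heap contents = [4, 7, 40, 60, 77]
push(98): heap contents = [4, 7, 40, 60, 77, 98]
push(1): heap contents = [1, 4, 7, 40, 60, 77, 98]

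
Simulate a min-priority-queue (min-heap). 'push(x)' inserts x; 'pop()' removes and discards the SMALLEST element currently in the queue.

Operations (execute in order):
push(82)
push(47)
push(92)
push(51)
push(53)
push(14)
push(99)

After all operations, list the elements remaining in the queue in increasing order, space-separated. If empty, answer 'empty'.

push(82): heap contents = [82]
push(47): heap contents = [47, 82]
push(92): heap contents = [47, 82, 92]
push(51): heap contents = [47, 51, 82, 92]
push(53): heap contents = [47, 51, 53, 82, 92]
push(14): heap contents = [14, 47, 51, 53, 82, 92]
push(99): heap contents = [14, 47, 51, 53, 82, 92, 99]

Answer: 14 47 51 53 82 92 99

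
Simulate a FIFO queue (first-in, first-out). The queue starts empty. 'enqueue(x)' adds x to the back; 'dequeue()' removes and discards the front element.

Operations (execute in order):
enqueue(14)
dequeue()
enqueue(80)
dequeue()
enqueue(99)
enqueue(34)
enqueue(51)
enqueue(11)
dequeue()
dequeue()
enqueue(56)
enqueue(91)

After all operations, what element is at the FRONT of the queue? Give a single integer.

enqueue(14): queue = [14]
dequeue(): queue = []
enqueue(80): queue = [80]
dequeue(): queue = []
enqueue(99): queue = [99]
enqueue(34): queue = [99, 34]
enqueue(51): queue = [99, 34, 51]
enqueue(11): queue = [99, 34, 51, 11]
dequeue(): queue = [34, 51, 11]
dequeue(): queue = [51, 11]
enqueue(56): queue = [51, 11, 56]
enqueue(91): queue = [51, 11, 56, 91]

Answer: 51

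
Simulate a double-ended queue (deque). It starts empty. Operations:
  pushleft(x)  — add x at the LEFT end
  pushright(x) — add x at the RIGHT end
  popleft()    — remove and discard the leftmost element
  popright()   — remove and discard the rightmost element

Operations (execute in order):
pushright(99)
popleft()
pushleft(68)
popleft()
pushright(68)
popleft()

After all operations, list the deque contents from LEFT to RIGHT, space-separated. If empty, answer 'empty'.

pushright(99): [99]
popleft(): []
pushleft(68): [68]
popleft(): []
pushright(68): [68]
popleft(): []

Answer: empty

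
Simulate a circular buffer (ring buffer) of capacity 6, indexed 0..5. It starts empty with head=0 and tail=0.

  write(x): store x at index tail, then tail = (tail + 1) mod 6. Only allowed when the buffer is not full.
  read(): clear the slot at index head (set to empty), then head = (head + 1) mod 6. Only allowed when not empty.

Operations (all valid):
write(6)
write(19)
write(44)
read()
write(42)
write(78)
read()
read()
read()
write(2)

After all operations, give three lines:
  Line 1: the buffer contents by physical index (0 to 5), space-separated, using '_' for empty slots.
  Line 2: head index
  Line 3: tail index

Answer: _ _ _ _ 78 2
4
0

Derivation:
write(6): buf=[6 _ _ _ _ _], head=0, tail=1, size=1
write(19): buf=[6 19 _ _ _ _], head=0, tail=2, size=2
write(44): buf=[6 19 44 _ _ _], head=0, tail=3, size=3
read(): buf=[_ 19 44 _ _ _], head=1, tail=3, size=2
write(42): buf=[_ 19 44 42 _ _], head=1, tail=4, size=3
write(78): buf=[_ 19 44 42 78 _], head=1, tail=5, size=4
read(): buf=[_ _ 44 42 78 _], head=2, tail=5, size=3
read(): buf=[_ _ _ 42 78 _], head=3, tail=5, size=2
read(): buf=[_ _ _ _ 78 _], head=4, tail=5, size=1
write(2): buf=[_ _ _ _ 78 2], head=4, tail=0, size=2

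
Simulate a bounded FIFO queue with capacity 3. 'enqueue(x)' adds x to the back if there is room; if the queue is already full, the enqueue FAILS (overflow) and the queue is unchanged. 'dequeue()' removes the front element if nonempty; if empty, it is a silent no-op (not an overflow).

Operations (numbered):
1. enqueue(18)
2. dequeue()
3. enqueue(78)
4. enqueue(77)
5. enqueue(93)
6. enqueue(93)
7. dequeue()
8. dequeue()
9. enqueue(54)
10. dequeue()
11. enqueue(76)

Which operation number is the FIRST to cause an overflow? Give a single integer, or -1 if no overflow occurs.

1. enqueue(18): size=1
2. dequeue(): size=0
3. enqueue(78): size=1
4. enqueue(77): size=2
5. enqueue(93): size=3
6. enqueue(93): size=3=cap → OVERFLOW (fail)
7. dequeue(): size=2
8. dequeue(): size=1
9. enqueue(54): size=2
10. dequeue(): size=1
11. enqueue(76): size=2

Answer: 6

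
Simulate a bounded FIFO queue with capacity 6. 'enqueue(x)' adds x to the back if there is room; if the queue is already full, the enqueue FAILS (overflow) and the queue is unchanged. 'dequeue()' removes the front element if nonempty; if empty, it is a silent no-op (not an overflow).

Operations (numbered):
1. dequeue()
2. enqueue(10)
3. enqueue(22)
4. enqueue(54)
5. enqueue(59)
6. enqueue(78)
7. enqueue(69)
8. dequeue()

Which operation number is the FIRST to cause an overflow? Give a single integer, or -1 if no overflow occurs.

1. dequeue(): empty, no-op, size=0
2. enqueue(10): size=1
3. enqueue(22): size=2
4. enqueue(54): size=3
5. enqueue(59): size=4
6. enqueue(78): size=5
7. enqueue(69): size=6
8. dequeue(): size=5

Answer: -1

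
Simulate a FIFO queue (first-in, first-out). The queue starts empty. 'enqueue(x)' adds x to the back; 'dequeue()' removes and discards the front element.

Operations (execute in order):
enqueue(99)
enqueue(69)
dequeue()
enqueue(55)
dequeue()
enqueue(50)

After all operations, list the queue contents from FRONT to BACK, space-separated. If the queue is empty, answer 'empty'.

Answer: 55 50

Derivation:
enqueue(99): [99]
enqueue(69): [99, 69]
dequeue(): [69]
enqueue(55): [69, 55]
dequeue(): [55]
enqueue(50): [55, 50]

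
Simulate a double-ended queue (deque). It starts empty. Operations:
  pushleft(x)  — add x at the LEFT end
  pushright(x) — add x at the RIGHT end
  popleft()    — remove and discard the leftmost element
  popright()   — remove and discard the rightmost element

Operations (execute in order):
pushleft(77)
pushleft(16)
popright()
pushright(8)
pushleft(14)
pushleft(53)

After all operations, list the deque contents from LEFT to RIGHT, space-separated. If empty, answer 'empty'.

Answer: 53 14 16 8

Derivation:
pushleft(77): [77]
pushleft(16): [16, 77]
popright(): [16]
pushright(8): [16, 8]
pushleft(14): [14, 16, 8]
pushleft(53): [53, 14, 16, 8]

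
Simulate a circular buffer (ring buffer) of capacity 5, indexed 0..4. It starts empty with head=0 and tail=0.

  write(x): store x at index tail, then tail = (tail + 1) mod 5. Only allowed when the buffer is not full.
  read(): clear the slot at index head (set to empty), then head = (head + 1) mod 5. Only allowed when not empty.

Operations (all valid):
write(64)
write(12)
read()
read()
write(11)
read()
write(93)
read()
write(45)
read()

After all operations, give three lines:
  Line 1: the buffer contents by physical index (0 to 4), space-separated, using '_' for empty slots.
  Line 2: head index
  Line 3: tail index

Answer: _ _ _ _ _
0
0

Derivation:
write(64): buf=[64 _ _ _ _], head=0, tail=1, size=1
write(12): buf=[64 12 _ _ _], head=0, tail=2, size=2
read(): buf=[_ 12 _ _ _], head=1, tail=2, size=1
read(): buf=[_ _ _ _ _], head=2, tail=2, size=0
write(11): buf=[_ _ 11 _ _], head=2, tail=3, size=1
read(): buf=[_ _ _ _ _], head=3, tail=3, size=0
write(93): buf=[_ _ _ 93 _], head=3, tail=4, size=1
read(): buf=[_ _ _ _ _], head=4, tail=4, size=0
write(45): buf=[_ _ _ _ 45], head=4, tail=0, size=1
read(): buf=[_ _ _ _ _], head=0, tail=0, size=0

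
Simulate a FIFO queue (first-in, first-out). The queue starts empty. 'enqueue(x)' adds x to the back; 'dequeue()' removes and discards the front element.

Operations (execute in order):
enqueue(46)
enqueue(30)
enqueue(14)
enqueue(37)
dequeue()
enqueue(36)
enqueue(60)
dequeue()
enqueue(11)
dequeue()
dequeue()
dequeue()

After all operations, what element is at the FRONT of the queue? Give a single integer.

Answer: 60

Derivation:
enqueue(46): queue = [46]
enqueue(30): queue = [46, 30]
enqueue(14): queue = [46, 30, 14]
enqueue(37): queue = [46, 30, 14, 37]
dequeue(): queue = [30, 14, 37]
enqueue(36): queue = [30, 14, 37, 36]
enqueue(60): queue = [30, 14, 37, 36, 60]
dequeue(): queue = [14, 37, 36, 60]
enqueue(11): queue = [14, 37, 36, 60, 11]
dequeue(): queue = [37, 36, 60, 11]
dequeue(): queue = [36, 60, 11]
dequeue(): queue = [60, 11]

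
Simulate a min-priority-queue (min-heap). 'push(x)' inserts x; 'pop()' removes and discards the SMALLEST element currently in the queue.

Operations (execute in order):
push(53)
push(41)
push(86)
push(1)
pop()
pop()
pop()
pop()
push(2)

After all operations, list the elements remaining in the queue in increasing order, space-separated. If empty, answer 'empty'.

push(53): heap contents = [53]
push(41): heap contents = [41, 53]
push(86): heap contents = [41, 53, 86]
push(1): heap contents = [1, 41, 53, 86]
pop() → 1: heap contents = [41, 53, 86]
pop() → 41: heap contents = [53, 86]
pop() → 53: heap contents = [86]
pop() → 86: heap contents = []
push(2): heap contents = [2]

Answer: 2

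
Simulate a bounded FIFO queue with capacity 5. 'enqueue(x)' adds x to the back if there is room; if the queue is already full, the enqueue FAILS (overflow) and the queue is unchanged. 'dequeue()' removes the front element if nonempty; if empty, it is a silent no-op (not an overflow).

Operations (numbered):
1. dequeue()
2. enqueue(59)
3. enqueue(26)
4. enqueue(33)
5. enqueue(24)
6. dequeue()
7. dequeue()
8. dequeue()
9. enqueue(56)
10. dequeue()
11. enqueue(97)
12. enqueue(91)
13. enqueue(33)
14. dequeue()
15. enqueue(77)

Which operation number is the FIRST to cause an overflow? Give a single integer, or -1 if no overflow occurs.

1. dequeue(): empty, no-op, size=0
2. enqueue(59): size=1
3. enqueue(26): size=2
4. enqueue(33): size=3
5. enqueue(24): size=4
6. dequeue(): size=3
7. dequeue(): size=2
8. dequeue(): size=1
9. enqueue(56): size=2
10. dequeue(): size=1
11. enqueue(97): size=2
12. enqueue(91): size=3
13. enqueue(33): size=4
14. dequeue(): size=3
15. enqueue(77): size=4

Answer: -1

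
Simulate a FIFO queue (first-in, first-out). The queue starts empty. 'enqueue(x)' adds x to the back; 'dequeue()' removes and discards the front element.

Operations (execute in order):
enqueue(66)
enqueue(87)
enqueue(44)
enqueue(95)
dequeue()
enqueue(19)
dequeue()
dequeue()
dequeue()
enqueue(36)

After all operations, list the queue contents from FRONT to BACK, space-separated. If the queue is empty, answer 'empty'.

Answer: 19 36

Derivation:
enqueue(66): [66]
enqueue(87): [66, 87]
enqueue(44): [66, 87, 44]
enqueue(95): [66, 87, 44, 95]
dequeue(): [87, 44, 95]
enqueue(19): [87, 44, 95, 19]
dequeue(): [44, 95, 19]
dequeue(): [95, 19]
dequeue(): [19]
enqueue(36): [19, 36]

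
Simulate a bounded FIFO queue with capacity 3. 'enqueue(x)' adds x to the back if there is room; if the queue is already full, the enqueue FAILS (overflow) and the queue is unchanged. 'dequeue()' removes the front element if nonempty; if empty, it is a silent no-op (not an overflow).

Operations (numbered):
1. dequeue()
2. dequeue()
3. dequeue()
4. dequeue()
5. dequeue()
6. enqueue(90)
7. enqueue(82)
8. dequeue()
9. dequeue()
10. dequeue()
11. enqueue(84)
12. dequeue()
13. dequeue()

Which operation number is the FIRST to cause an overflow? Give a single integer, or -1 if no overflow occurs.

1. dequeue(): empty, no-op, size=0
2. dequeue(): empty, no-op, size=0
3. dequeue(): empty, no-op, size=0
4. dequeue(): empty, no-op, size=0
5. dequeue(): empty, no-op, size=0
6. enqueue(90): size=1
7. enqueue(82): size=2
8. dequeue(): size=1
9. dequeue(): size=0
10. dequeue(): empty, no-op, size=0
11. enqueue(84): size=1
12. dequeue(): size=0
13. dequeue(): empty, no-op, size=0

Answer: -1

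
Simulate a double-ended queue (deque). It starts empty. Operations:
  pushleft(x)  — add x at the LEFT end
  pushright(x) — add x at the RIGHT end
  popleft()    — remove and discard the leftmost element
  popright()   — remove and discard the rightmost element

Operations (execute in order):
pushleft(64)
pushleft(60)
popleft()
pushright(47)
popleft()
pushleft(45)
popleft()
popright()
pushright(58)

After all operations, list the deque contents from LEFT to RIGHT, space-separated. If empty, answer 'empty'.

pushleft(64): [64]
pushleft(60): [60, 64]
popleft(): [64]
pushright(47): [64, 47]
popleft(): [47]
pushleft(45): [45, 47]
popleft(): [47]
popright(): []
pushright(58): [58]

Answer: 58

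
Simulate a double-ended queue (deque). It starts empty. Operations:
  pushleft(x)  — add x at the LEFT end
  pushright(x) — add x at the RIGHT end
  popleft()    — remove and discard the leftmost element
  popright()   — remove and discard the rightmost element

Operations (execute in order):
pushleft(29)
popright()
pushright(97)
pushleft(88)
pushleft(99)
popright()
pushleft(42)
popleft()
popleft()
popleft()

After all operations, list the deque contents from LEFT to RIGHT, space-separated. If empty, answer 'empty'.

pushleft(29): [29]
popright(): []
pushright(97): [97]
pushleft(88): [88, 97]
pushleft(99): [99, 88, 97]
popright(): [99, 88]
pushleft(42): [42, 99, 88]
popleft(): [99, 88]
popleft(): [88]
popleft(): []

Answer: empty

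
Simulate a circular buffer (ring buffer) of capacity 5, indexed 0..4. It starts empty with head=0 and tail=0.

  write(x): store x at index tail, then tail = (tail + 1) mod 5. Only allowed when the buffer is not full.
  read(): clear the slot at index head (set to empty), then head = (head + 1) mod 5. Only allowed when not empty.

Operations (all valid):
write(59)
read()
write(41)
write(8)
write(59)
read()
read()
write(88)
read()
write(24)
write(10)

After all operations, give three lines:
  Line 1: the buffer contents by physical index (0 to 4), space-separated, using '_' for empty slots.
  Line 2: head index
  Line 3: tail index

Answer: 24 10 _ _ 88
4
2

Derivation:
write(59): buf=[59 _ _ _ _], head=0, tail=1, size=1
read(): buf=[_ _ _ _ _], head=1, tail=1, size=0
write(41): buf=[_ 41 _ _ _], head=1, tail=2, size=1
write(8): buf=[_ 41 8 _ _], head=1, tail=3, size=2
write(59): buf=[_ 41 8 59 _], head=1, tail=4, size=3
read(): buf=[_ _ 8 59 _], head=2, tail=4, size=2
read(): buf=[_ _ _ 59 _], head=3, tail=4, size=1
write(88): buf=[_ _ _ 59 88], head=3, tail=0, size=2
read(): buf=[_ _ _ _ 88], head=4, tail=0, size=1
write(24): buf=[24 _ _ _ 88], head=4, tail=1, size=2
write(10): buf=[24 10 _ _ 88], head=4, tail=2, size=3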